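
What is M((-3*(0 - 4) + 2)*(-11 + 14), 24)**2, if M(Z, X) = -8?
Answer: 64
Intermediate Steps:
M((-3*(0 - 4) + 2)*(-11 + 14), 24)**2 = (-8)**2 = 64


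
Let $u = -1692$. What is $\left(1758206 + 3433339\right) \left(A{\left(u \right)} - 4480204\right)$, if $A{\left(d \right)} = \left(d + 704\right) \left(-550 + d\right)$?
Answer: $-11759410111860$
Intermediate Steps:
$A{\left(d \right)} = \left(-550 + d\right) \left(704 + d\right)$ ($A{\left(d \right)} = \left(704 + d\right) \left(-550 + d\right) = \left(-550 + d\right) \left(704 + d\right)$)
$\left(1758206 + 3433339\right) \left(A{\left(u \right)} - 4480204\right) = \left(1758206 + 3433339\right) \left(\left(-387200 + \left(-1692\right)^{2} + 154 \left(-1692\right)\right) - 4480204\right) = 5191545 \left(\left(-387200 + 2862864 - 260568\right) - 4480204\right) = 5191545 \left(2215096 - 4480204\right) = 5191545 \left(-2265108\right) = -11759410111860$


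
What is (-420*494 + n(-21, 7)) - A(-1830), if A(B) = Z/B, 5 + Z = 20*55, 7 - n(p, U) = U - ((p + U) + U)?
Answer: -25313341/122 ≈ -2.0749e+5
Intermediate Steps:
n(p, U) = 7 + U + p (n(p, U) = 7 - (U - ((p + U) + U)) = 7 - (U - ((U + p) + U)) = 7 - (U - (p + 2*U)) = 7 - (U + (-p - 2*U)) = 7 - (-U - p) = 7 + (U + p) = 7 + U + p)
Z = 1095 (Z = -5 + 20*55 = -5 + 1100 = 1095)
A(B) = 1095/B
(-420*494 + n(-21, 7)) - A(-1830) = (-420*494 + (7 + 7 - 21)) - 1095/(-1830) = (-207480 - 7) - 1095*(-1)/1830 = -207487 - 1*(-73/122) = -207487 + 73/122 = -25313341/122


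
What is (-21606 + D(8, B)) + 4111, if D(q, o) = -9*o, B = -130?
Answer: -16325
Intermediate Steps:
(-21606 + D(8, B)) + 4111 = (-21606 - 9*(-130)) + 4111 = (-21606 + 1170) + 4111 = -20436 + 4111 = -16325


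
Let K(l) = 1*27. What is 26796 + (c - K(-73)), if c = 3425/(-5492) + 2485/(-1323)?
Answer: 27783303787/1037988 ≈ 26767.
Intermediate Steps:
K(l) = 27
c = -2596985/1037988 (c = 3425*(-1/5492) + 2485*(-1/1323) = -3425/5492 - 355/189 = -2596985/1037988 ≈ -2.5019)
26796 + (c - K(-73)) = 26796 + (-2596985/1037988 - 1*27) = 26796 + (-2596985/1037988 - 27) = 26796 - 30622661/1037988 = 27783303787/1037988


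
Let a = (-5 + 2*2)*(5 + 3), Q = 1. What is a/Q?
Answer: -8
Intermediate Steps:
a = -8 (a = (-5 + 4)*8 = -1*8 = -8)
a/Q = -8/1 = -8*1 = -8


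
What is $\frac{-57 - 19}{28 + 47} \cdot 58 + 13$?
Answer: $- \frac{3433}{75} \approx -45.773$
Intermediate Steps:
$\frac{-57 - 19}{28 + 47} \cdot 58 + 13 = - \frac{76}{75} \cdot 58 + 13 = \left(-76\right) \frac{1}{75} \cdot 58 + 13 = \left(- \frac{76}{75}\right) 58 + 13 = - \frac{4408}{75} + 13 = - \frac{3433}{75}$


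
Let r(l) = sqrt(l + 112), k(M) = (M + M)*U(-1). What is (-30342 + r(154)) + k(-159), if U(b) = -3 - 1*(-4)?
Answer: -30660 + sqrt(266) ≈ -30644.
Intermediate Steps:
U(b) = 1 (U(b) = -3 + 4 = 1)
k(M) = 2*M (k(M) = (M + M)*1 = (2*M)*1 = 2*M)
r(l) = sqrt(112 + l)
(-30342 + r(154)) + k(-159) = (-30342 + sqrt(112 + 154)) + 2*(-159) = (-30342 + sqrt(266)) - 318 = -30660 + sqrt(266)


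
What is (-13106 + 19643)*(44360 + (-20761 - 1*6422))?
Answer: 112286049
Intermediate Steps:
(-13106 + 19643)*(44360 + (-20761 - 1*6422)) = 6537*(44360 + (-20761 - 6422)) = 6537*(44360 - 27183) = 6537*17177 = 112286049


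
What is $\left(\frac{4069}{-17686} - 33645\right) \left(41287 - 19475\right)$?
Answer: $- \frac{6489610272334}{8843} \approx -7.3387 \cdot 10^{8}$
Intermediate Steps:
$\left(\frac{4069}{-17686} - 33645\right) \left(41287 - 19475\right) = \left(4069 \left(- \frac{1}{17686}\right) - 33645\right) 21812 = \left(- \frac{4069}{17686} - 33645\right) 21812 = \left(- \frac{595049539}{17686}\right) 21812 = - \frac{6489610272334}{8843}$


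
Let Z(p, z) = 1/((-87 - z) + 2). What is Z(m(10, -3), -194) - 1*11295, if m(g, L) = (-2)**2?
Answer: -1231154/109 ≈ -11295.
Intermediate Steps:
m(g, L) = 4
Z(p, z) = 1/(-85 - z)
Z(m(10, -3), -194) - 1*11295 = -1/(85 - 194) - 1*11295 = -1/(-109) - 11295 = -1*(-1/109) - 11295 = 1/109 - 11295 = -1231154/109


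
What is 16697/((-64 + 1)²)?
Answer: 16697/3969 ≈ 4.2069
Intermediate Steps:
16697/((-64 + 1)²) = 16697/((-63)²) = 16697/3969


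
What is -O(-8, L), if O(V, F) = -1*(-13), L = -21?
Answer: -13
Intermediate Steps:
O(V, F) = 13
-O(-8, L) = -1*13 = -13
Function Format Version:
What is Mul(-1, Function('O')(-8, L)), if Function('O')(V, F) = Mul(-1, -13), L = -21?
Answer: -13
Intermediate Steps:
Function('O')(V, F) = 13
Mul(-1, Function('O')(-8, L)) = Mul(-1, 13) = -13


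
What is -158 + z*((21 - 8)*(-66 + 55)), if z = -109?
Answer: 15429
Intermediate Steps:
-158 + z*((21 - 8)*(-66 + 55)) = -158 - 109*(21 - 8)*(-66 + 55) = -158 - 1417*(-11) = -158 - 109*(-143) = -158 + 15587 = 15429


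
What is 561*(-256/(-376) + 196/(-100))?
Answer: -843183/1175 ≈ -717.60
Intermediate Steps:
561*(-256/(-376) + 196/(-100)) = 561*(-256*(-1/376) + 196*(-1/100)) = 561*(32/47 - 49/25) = 561*(-1503/1175) = -843183/1175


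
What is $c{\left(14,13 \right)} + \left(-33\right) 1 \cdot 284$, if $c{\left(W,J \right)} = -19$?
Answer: $-9391$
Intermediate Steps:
$c{\left(14,13 \right)} + \left(-33\right) 1 \cdot 284 = -19 + \left(-33\right) 1 \cdot 284 = -19 - 9372 = -9391$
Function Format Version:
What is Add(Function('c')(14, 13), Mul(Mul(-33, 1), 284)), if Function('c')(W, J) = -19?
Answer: -9391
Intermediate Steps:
Add(Function('c')(14, 13), Mul(Mul(-33, 1), 284)) = Add(-19, Mul(Mul(-33, 1), 284)) = Add(-19, Mul(-33, 284)) = Add(-19, -9372) = -9391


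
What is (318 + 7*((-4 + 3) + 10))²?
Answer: 145161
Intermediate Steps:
(318 + 7*((-4 + 3) + 10))² = (318 + 7*(-1 + 10))² = (318 + 7*9)² = (318 + 63)² = 381² = 145161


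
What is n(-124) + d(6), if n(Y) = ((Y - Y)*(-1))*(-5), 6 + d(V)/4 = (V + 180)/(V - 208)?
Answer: -2796/101 ≈ -27.683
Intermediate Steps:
d(V) = -24 + 4*(180 + V)/(-208 + V) (d(V) = -24 + 4*((V + 180)/(V - 208)) = -24 + 4*((180 + V)/(-208 + V)) = -24 + 4*(180 + V)/(-208 + V))
n(Y) = 0 (n(Y) = (0*(-1))*(-5) = 0*(-5) = 0)
n(-124) + d(6) = 0 + 4*(1428 - 5*6)/(-208 + 6) = 0 + 4*(1428 - 30)/(-202) = 0 + 4*(-1/202)*1398 = 0 - 2796/101 = -2796/101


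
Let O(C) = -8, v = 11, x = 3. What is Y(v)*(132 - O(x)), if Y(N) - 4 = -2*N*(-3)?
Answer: 9800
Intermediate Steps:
Y(N) = 4 + 6*N (Y(N) = 4 - 2*N*(-3) = 4 + 6*N)
Y(v)*(132 - O(x)) = (4 + 6*11)*(132 - 1*(-8)) = (4 + 66)*(132 + 8) = 70*140 = 9800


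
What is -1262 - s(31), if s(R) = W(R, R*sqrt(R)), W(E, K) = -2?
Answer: -1260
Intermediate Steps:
s(R) = -2
-1262 - s(31) = -1262 - 1*(-2) = -1262 + 2 = -1260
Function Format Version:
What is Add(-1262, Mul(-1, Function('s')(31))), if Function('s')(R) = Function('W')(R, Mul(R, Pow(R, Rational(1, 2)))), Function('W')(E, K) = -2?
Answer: -1260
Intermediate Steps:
Function('s')(R) = -2
Add(-1262, Mul(-1, Function('s')(31))) = Add(-1262, Mul(-1, -2)) = Add(-1262, 2) = -1260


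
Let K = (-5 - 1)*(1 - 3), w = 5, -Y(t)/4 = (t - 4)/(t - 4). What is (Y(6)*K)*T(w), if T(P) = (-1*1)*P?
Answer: 240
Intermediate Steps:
Y(t) = -4 (Y(t) = -4*(t - 4)/(t - 4) = -4*(-4 + t)/(-4 + t) = -4*1 = -4)
K = 12 (K = -6*(-2) = 12)
T(P) = -P
(Y(6)*K)*T(w) = (-4*12)*(-1*5) = -48*(-5) = 240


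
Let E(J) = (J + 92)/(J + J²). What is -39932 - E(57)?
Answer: -132015341/3306 ≈ -39932.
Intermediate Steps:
E(J) = (92 + J)/(J + J²)
-39932 - E(57) = -39932 - (92 + 57)/(57*(1 + 57)) = -39932 - 149/(57*58) = -39932 - 1*149/3306 = -39932 - 149/3306 = -132015341/3306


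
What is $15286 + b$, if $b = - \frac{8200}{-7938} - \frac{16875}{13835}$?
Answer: $\frac{167872210103}{10982223} \approx 15286.0$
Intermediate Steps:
$b = - \frac{2050675}{10982223}$ ($b = \left(-8200\right) \left(- \frac{1}{7938}\right) - \frac{3375}{2767} = \frac{4100}{3969} - \frac{3375}{2767} = - \frac{2050675}{10982223} \approx -0.18673$)
$15286 + b = 15286 - \frac{2050675}{10982223} = \frac{167872210103}{10982223}$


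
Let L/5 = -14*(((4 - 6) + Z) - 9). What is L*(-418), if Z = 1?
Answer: -292600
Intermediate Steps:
L = 700 (L = 5*(-14*(((4 - 6) + 1) - 9)) = 5*(-14*((-2 + 1) - 9)) = 5*(-14*(-1 - 9)) = 5*(-14*(-10)) = 5*140 = 700)
L*(-418) = 700*(-418) = -292600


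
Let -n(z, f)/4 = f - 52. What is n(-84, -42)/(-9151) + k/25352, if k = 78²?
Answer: 11535583/57999038 ≈ 0.19889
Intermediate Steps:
n(z, f) = 208 - 4*f (n(z, f) = -4*(f - 52) = -4*(-52 + f) = 208 - 4*f)
k = 6084
n(-84, -42)/(-9151) + k/25352 = (208 - 4*(-42))/(-9151) + 6084/25352 = (208 + 168)*(-1/9151) + 6084*(1/25352) = 376*(-1/9151) + 1521/6338 = -376/9151 + 1521/6338 = 11535583/57999038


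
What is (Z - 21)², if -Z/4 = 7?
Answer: 2401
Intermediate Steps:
Z = -28 (Z = -4*7 = -28)
(Z - 21)² = (-28 - 21)² = (-49)² = 2401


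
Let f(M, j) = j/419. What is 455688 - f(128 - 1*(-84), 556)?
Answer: 190932716/419 ≈ 4.5569e+5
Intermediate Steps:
f(M, j) = j/419 (f(M, j) = j*(1/419) = j/419)
455688 - f(128 - 1*(-84), 556) = 455688 - 556/419 = 190932716/419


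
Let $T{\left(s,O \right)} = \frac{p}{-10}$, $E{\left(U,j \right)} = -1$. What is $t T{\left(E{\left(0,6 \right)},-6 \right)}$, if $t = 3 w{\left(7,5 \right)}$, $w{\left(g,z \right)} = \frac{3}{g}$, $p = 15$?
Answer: $- \frac{27}{14} \approx -1.9286$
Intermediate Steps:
$T{\left(s,O \right)} = - \frac{3}{2}$ ($T{\left(s,O \right)} = \frac{15}{-10} = 15 \left(- \frac{1}{10}\right) = - \frac{3}{2}$)
$t = \frac{9}{7}$ ($t = 3 \cdot \frac{3}{7} = \frac{9}{7} \approx 1.2857$)
$t T{\left(E{\left(0,6 \right)},-6 \right)} = \frac{9}{7} \left(- \frac{3}{2}\right) = - \frac{27}{14}$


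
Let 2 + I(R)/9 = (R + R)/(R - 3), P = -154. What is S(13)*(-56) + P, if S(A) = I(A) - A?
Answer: 1358/5 ≈ 271.60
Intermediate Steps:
I(R) = -18 + 18*R/(-3 + R) (I(R) = -18 + 9*((R + R)/(R - 3)) = -18 + 9*((2*R)/(-3 + R)) = -18 + 9*(2*R/(-3 + R)) = -18 + 18*R/(-3 + R))
S(A) = -A + 54/(-3 + A) (S(A) = 54/(-3 + A) - A = -A + 54/(-3 + A))
S(13)*(-56) + P = ((54 - 1*13*(-3 + 13))/(-3 + 13))*(-56) - 154 = ((54 - 1*13*10)/10)*(-56) - 154 = ((54 - 130)/10)*(-56) - 154 = ((⅒)*(-76))*(-56) - 154 = -38/5*(-56) - 154 = 2128/5 - 154 = 1358/5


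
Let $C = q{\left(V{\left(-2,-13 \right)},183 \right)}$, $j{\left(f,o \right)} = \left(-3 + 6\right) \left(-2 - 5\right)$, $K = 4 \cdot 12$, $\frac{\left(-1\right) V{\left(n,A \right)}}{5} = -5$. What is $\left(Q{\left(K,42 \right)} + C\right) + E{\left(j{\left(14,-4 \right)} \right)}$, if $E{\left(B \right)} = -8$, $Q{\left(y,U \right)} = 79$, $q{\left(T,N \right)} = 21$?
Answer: $92$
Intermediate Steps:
$V{\left(n,A \right)} = 25$ ($V{\left(n,A \right)} = \left(-5\right) \left(-5\right) = 25$)
$K = 48$
$j{\left(f,o \right)} = -21$ ($j{\left(f,o \right)} = 3 \left(-7\right) = -21$)
$C = 21$
$\left(Q{\left(K,42 \right)} + C\right) + E{\left(j{\left(14,-4 \right)} \right)} = \left(79 + 21\right) - 8 = 100 - 8 = 92$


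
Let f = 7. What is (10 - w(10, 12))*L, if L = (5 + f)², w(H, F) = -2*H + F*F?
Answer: -16416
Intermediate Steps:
w(H, F) = F² - 2*H (w(H, F) = -2*H + F² = F² - 2*H)
L = 144 (L = (5 + 7)² = 12² = 144)
(10 - w(10, 12))*L = (10 - (12² - 2*10))*144 = (10 - (144 - 20))*144 = (10 - 1*124)*144 = (10 - 124)*144 = -114*144 = -16416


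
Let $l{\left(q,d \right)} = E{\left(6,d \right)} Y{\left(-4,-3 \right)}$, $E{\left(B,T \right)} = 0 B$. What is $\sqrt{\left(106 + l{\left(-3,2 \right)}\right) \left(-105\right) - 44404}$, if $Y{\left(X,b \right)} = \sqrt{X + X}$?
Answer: $i \sqrt{55534} \approx 235.66 i$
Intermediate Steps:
$Y{\left(X,b \right)} = \sqrt{2} \sqrt{X}$ ($Y{\left(X,b \right)} = \sqrt{2 X} = \sqrt{2} \sqrt{X}$)
$E{\left(B,T \right)} = 0$
$l{\left(q,d \right)} = 0$ ($l{\left(q,d \right)} = 0 \sqrt{2} \sqrt{-4} = 0 \sqrt{2} \cdot 2 i = 0 \cdot 2 i \sqrt{2} = 0$)
$\sqrt{\left(106 + l{\left(-3,2 \right)}\right) \left(-105\right) - 44404} = \sqrt{\left(106 + 0\right) \left(-105\right) - 44404} = \sqrt{106 \left(-105\right) - 44404} = \sqrt{-11130 - 44404} = \sqrt{-55534} = i \sqrt{55534}$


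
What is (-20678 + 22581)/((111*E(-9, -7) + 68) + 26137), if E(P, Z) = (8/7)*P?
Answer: 13321/175443 ≈ 0.075928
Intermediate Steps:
E(P, Z) = 8*P/7 (E(P, Z) = (8*(1/7))*P = 8*P/7)
(-20678 + 22581)/((111*E(-9, -7) + 68) + 26137) = (-20678 + 22581)/((111*((8/7)*(-9)) + 68) + 26137) = 1903/((111*(-72/7) + 68) + 26137) = 1903/((-7992/7 + 68) + 26137) = 1903/(-7516/7 + 26137) = 1903/(175443/7) = 1903*(7/175443) = 13321/175443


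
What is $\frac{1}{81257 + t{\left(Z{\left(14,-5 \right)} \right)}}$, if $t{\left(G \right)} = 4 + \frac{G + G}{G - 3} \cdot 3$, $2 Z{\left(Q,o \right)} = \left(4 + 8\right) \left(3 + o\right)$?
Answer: $\frac{5}{406329} \approx 1.2305 \cdot 10^{-5}$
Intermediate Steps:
$Z{\left(Q,o \right)} = 18 + 6 o$ ($Z{\left(Q,o \right)} = \frac{\left(4 + 8\right) \left(3 + o\right)}{2} = \frac{12 \left(3 + o\right)}{2} = \frac{36 + 12 o}{2} = 18 + 6 o$)
$t{\left(G \right)} = 4 + \frac{6 G}{-3 + G}$ ($t{\left(G \right)} = 4 + \frac{2 G}{-3 + G} 3 = 4 + \frac{6 G}{-3 + G}$)
$\frac{1}{81257 + t{\left(Z{\left(14,-5 \right)} \right)}} = \frac{1}{81257 + \frac{2 \left(-6 + 5 \left(18 + 6 \left(-5\right)\right)\right)}{-3 + \left(18 + 6 \left(-5\right)\right)}} = \frac{1}{81257 + \frac{2 \left(-6 + 5 \left(18 - 30\right)\right)}{-3 + \left(18 - 30\right)}} = \frac{1}{81257 + \frac{2 \left(-6 + 5 \left(-12\right)\right)}{-3 - 12}} = \frac{1}{81257 + \frac{2 \left(-6 - 60\right)}{-15}} = \frac{1}{81257 + 2 \left(- \frac{1}{15}\right) \left(-66\right)} = \frac{1}{81257 + \frac{44}{5}} = \frac{1}{\frac{406329}{5}} = \frac{5}{406329}$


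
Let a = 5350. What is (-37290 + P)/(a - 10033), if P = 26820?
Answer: 3490/1561 ≈ 2.2357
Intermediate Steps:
(-37290 + P)/(a - 10033) = (-37290 + 26820)/(5350 - 10033) = -10470/(-4683) = -10470*(-1/4683) = 3490/1561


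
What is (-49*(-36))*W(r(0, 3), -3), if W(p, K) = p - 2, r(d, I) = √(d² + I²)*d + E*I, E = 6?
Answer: 28224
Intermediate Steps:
r(d, I) = 6*I + d*√(I² + d²) (r(d, I) = √(d² + I²)*d + 6*I = √(I² + d²)*d + 6*I = d*√(I² + d²) + 6*I = 6*I + d*√(I² + d²))
W(p, K) = -2 + p
(-49*(-36))*W(r(0, 3), -3) = (-49*(-36))*(-2 + (6*3 + 0*√(3² + 0²))) = 1764*(-2 + (18 + 0*√(9 + 0))) = 1764*(-2 + (18 + 0*√9)) = 1764*(-2 + (18 + 0*3)) = 1764*(-2 + (18 + 0)) = 1764*(-2 + 18) = 1764*16 = 28224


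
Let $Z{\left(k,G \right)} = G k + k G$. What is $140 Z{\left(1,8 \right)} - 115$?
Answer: $2125$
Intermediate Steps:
$Z{\left(k,G \right)} = 2 G k$ ($Z{\left(k,G \right)} = G k + G k = 2 G k$)
$140 Z{\left(1,8 \right)} - 115 = 140 \cdot 2 \cdot 8 \cdot 1 - 115 = 140 \cdot 16 - 115 = 2240 - 115 = 2125$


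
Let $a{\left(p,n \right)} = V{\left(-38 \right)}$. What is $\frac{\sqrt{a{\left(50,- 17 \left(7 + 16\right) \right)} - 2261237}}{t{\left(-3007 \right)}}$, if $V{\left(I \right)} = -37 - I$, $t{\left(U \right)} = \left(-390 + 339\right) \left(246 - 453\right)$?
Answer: $\frac{2 i \sqrt{565309}}{10557} \approx 0.14244 i$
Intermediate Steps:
$t{\left(U \right)} = 10557$ ($t{\left(U \right)} = \left(-51\right) \left(-207\right) = 10557$)
$a{\left(p,n \right)} = 1$ ($a{\left(p,n \right)} = -37 - -38 = -37 + 38 = 1$)
$\frac{\sqrt{a{\left(50,- 17 \left(7 + 16\right) \right)} - 2261237}}{t{\left(-3007 \right)}} = \frac{\sqrt{1 - 2261237}}{10557} = \sqrt{-2261236} \cdot \frac{1}{10557} = 2 i \sqrt{565309} \cdot \frac{1}{10557} = \frac{2 i \sqrt{565309}}{10557}$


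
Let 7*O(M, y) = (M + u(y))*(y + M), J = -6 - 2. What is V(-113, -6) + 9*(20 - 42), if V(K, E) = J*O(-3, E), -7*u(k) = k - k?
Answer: -1602/7 ≈ -228.86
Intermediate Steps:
u(k) = 0 (u(k) = -(k - k)/7 = -1/7*0 = 0)
J = -8
O(M, y) = M*(M + y)/7 (O(M, y) = ((M + 0)*(y + M))/7 = (M*(M + y))/7 = M*(M + y)/7)
V(K, E) = -72/7 + 24*E/7 (V(K, E) = -8*(-3)*(-3 + E)/7 = -8*(9/7 - 3*E/7) = -72/7 + 24*E/7)
V(-113, -6) + 9*(20 - 42) = (-72/7 + (24/7)*(-6)) + 9*(20 - 42) = (-72/7 - 144/7) + 9*(-22) = -216/7 - 198 = -1602/7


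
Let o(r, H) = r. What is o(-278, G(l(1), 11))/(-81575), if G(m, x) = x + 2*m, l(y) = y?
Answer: 278/81575 ≈ 0.0034079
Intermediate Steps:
o(-278, G(l(1), 11))/(-81575) = -278/(-81575) = -278*(-1/81575) = 278/81575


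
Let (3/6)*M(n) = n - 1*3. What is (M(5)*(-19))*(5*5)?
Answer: -1900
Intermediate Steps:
M(n) = -6 + 2*n (M(n) = 2*(n - 1*3) = 2*(n - 3) = 2*(-3 + n) = -6 + 2*n)
(M(5)*(-19))*(5*5) = ((-6 + 2*5)*(-19))*(5*5) = ((-6 + 10)*(-19))*25 = (4*(-19))*25 = -76*25 = -1900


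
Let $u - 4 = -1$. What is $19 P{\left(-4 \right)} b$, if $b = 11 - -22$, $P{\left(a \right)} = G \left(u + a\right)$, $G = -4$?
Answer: $2508$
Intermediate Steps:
$u = 3$ ($u = 4 - 1 = 3$)
$P{\left(a \right)} = -12 - 4 a$ ($P{\left(a \right)} = - 4 \left(3 + a\right) = -12 - 4 a$)
$b = 33$ ($b = 11 + 22 = 33$)
$19 P{\left(-4 \right)} b = 19 \left(-12 - -16\right) 33 = 19 \left(-12 + 16\right) 33 = 19 \cdot 4 \cdot 33 = 76 \cdot 33 = 2508$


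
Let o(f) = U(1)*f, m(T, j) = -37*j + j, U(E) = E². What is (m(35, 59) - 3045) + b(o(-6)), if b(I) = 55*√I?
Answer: -5169 + 55*I*√6 ≈ -5169.0 + 134.72*I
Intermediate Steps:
m(T, j) = -36*j
o(f) = f (o(f) = 1²*f = 1*f = f)
(m(35, 59) - 3045) + b(o(-6)) = (-36*59 - 3045) + 55*√(-6) = (-2124 - 3045) + 55*(I*√6) = -5169 + 55*I*√6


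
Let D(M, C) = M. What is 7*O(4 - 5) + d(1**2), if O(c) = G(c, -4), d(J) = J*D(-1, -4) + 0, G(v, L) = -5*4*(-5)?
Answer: 699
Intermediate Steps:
G(v, L) = 100 (G(v, L) = -20*(-5) = 100)
d(J) = -J (d(J) = J*(-1) + 0 = -J + 0 = -J)
O(c) = 100
7*O(4 - 5) + d(1**2) = 7*100 - 1*1**2 = 700 - 1*1 = 700 - 1 = 699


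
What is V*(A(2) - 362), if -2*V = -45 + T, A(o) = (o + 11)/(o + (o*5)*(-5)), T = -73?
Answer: -1025951/48 ≈ -21374.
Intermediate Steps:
A(o) = -(11 + o)/(24*o) (A(o) = (11 + o)/(o + (5*o)*(-5)) = (11 + o)/(o - 25*o) = (11 + o)/((-24*o)) = (11 + o)*(-1/(24*o)) = -(11 + o)/(24*o))
V = 59 (V = -(-45 - 73)/2 = -1/2*(-118) = 59)
V*(A(2) - 362) = 59*((1/24)*(-11 - 1*2)/2 - 362) = 59*((1/24)*(1/2)*(-11 - 2) - 362) = 59*((1/24)*(1/2)*(-13) - 362) = 59*(-13/48 - 362) = 59*(-17389/48) = -1025951/48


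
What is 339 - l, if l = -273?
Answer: 612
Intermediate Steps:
339 - l = 339 - 1*(-273) = 339 + 273 = 612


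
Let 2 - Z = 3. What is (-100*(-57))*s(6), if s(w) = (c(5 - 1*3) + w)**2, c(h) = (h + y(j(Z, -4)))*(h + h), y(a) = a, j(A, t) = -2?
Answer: 205200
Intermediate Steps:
Z = -1 (Z = 2 - 1*3 = 2 - 3 = -1)
c(h) = 2*h*(-2 + h) (c(h) = (h - 2)*(h + h) = (-2 + h)*(2*h) = 2*h*(-2 + h))
s(w) = w**2 (s(w) = (2*(5 - 1*3)*(-2 + (5 - 1*3)) + w)**2 = (2*(5 - 3)*(-2 + (5 - 3)) + w)**2 = (2*2*(-2 + 2) + w)**2 = (2*2*0 + w)**2 = (0 + w)**2 = w**2)
(-100*(-57))*s(6) = -100*(-57)*6**2 = 5700*36 = 205200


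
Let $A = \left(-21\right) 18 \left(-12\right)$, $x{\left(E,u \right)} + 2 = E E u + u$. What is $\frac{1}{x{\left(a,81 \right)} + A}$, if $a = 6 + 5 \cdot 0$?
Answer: $\frac{1}{7531} \approx 0.00013278$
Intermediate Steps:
$a = 6$ ($a = 6 + 0 = 6$)
$x{\left(E,u \right)} = -2 + u + u E^{2}$ ($x{\left(E,u \right)} = -2 + \left(E E u + u\right) = -2 + \left(E^{2} u + u\right) = -2 + \left(u E^{2} + u\right) = -2 + \left(u + u E^{2}\right) = -2 + u + u E^{2}$)
$A = 4536$ ($A = \left(-378\right) \left(-12\right) = 4536$)
$\frac{1}{x{\left(a,81 \right)} + A} = \frac{1}{\left(-2 + 81 + 81 \cdot 6^{2}\right) + 4536} = \frac{1}{\left(-2 + 81 + 81 \cdot 36\right) + 4536} = \frac{1}{\left(-2 + 81 + 2916\right) + 4536} = \frac{1}{2995 + 4536} = \frac{1}{7531}$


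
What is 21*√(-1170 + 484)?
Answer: 147*I*√14 ≈ 550.02*I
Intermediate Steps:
21*√(-1170 + 484) = 21*√(-686) = 21*(7*I*√14) = 147*I*√14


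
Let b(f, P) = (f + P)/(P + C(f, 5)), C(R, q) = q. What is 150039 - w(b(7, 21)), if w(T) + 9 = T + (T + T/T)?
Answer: 1950583/13 ≈ 1.5004e+5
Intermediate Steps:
b(f, P) = (P + f)/(5 + P) (b(f, P) = (f + P)/(P + 5) = (P + f)/(5 + P))
w(T) = -8 + 2*T (w(T) = -9 + (T + (T + T/T)) = -9 + (T + (T + 1)) = -9 + (T + (1 + T)) = -9 + (1 + 2*T) = -8 + 2*T)
150039 - w(b(7, 21)) = 150039 - (-8 + 2*((21 + 7)/(5 + 21))) = 150039 - (-8 + 2*(28/26)) = 150039 - (-8 + 2*((1/26)*28)) = 150039 - (-8 + 2*(14/13)) = 150039 - (-8 + 28/13) = 150039 - 1*(-76/13) = 150039 + 76/13 = 1950583/13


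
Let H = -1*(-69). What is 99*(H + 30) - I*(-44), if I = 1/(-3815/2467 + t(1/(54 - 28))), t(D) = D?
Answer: 85923625/8793 ≈ 9771.8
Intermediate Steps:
H = 69
I = -64142/96723 (I = 1/(-3815/2467 + 1/(54 - 28)) = 1/(-3815*1/2467 + 1/26) = 1/(-3815/2467 + 1/26) = 1/(-96723/64142) = -64142/96723 ≈ -0.66315)
99*(H + 30) - I*(-44) = 99*(69 + 30) - (-64142)*(-44)/96723 = 99*99 - 1*256568/8793 = 9801 - 256568/8793 = 85923625/8793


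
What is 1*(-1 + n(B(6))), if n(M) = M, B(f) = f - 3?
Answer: 2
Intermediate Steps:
B(f) = -3 + f
1*(-1 + n(B(6))) = 1*(-1 + (-3 + 6)) = 1*(-1 + 3) = 1*2 = 2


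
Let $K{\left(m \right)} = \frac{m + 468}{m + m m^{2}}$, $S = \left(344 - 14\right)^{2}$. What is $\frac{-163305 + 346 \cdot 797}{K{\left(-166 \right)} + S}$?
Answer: $\frac{257215136567}{249079455749} \approx 1.0327$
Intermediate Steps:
$S = 108900$ ($S = 330^{2} = 108900$)
$K{\left(m \right)} = \frac{468 + m}{m + m^{3}}$
$\frac{-163305 + 346 \cdot 797}{K{\left(-166 \right)} + S} = \frac{-163305 + 346 \cdot 797}{\frac{468 - 166}{-166 + \left(-166\right)^{3}} + 108900} = \frac{-163305 + 275762}{\frac{1}{-166 - 4574296} \cdot 302 + 108900} = \frac{112457}{\frac{1}{-4574462} \cdot 302 + 108900} = \frac{112457}{\left(- \frac{1}{4574462}\right) 302 + 108900} = \frac{112457}{- \frac{151}{2287231} + 108900} = \frac{112457}{\frac{249079455749}{2287231}} = 112457 \cdot \frac{2287231}{249079455749} = \frac{257215136567}{249079455749}$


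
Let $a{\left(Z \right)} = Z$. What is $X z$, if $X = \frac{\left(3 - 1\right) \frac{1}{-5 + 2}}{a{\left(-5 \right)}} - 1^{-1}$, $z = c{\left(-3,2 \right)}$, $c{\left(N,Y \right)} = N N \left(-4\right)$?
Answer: $\frac{156}{5} \approx 31.2$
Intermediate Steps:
$c{\left(N,Y \right)} = - 4 N^{2}$ ($c{\left(N,Y \right)} = N^{2} \left(-4\right) = - 4 N^{2}$)
$z = -36$ ($z = - 4 \left(-3\right)^{2} = \left(-4\right) 9 = -36$)
$X = - \frac{13}{15}$ ($X = \frac{\left(3 - 1\right) \frac{1}{-5 + 2}}{-5} - 1^{-1} = \frac{2}{-3} \left(- \frac{1}{5}\right) - 1 = 2 \left(- \frac{1}{3}\right) \left(- \frac{1}{5}\right) - 1 = \left(- \frac{2}{3}\right) \left(- \frac{1}{5}\right) - 1 = \frac{2}{15} - 1 = - \frac{13}{15} \approx -0.86667$)
$X z = \left(- \frac{13}{15}\right) \left(-36\right) = \frac{156}{5}$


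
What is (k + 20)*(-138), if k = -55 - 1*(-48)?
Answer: -1794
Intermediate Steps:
k = -7 (k = -55 + 48 = -7)
(k + 20)*(-138) = (-7 + 20)*(-138) = 13*(-138) = -1794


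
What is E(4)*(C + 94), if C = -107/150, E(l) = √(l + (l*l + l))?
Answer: 13993*√6/75 ≈ 457.01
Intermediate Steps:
E(l) = √(l² + 2*l) (E(l) = √(l + (l² + l)) = √(l + (l + l²)) = √(l² + 2*l))
C = -107/150 (C = -107*1/150 = -107/150 ≈ -0.71333)
E(4)*(C + 94) = √(4*(2 + 4))*(-107/150 + 94) = √(4*6)*(13993/150) = √24*(13993/150) = (2*√6)*(13993/150) = 13993*√6/75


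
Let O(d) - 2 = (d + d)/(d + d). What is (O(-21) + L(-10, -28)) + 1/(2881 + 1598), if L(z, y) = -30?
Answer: -120932/4479 ≈ -27.000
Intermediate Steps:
O(d) = 3 (O(d) = 2 + (d + d)/(d + d) = 2 + (2*d)/((2*d)) = 2 + (2*d)*(1/(2*d)) = 2 + 1 = 3)
(O(-21) + L(-10, -28)) + 1/(2881 + 1598) = (3 - 30) + 1/(2881 + 1598) = -27 + 1/4479 = -120932/4479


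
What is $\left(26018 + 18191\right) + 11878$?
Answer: $56087$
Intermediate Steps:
$\left(26018 + 18191\right) + 11878 = 44209 + 11878 = 56087$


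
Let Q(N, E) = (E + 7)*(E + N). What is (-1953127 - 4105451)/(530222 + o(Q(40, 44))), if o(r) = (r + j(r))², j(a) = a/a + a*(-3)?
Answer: -2019526/24641237 ≈ -0.081957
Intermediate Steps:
j(a) = 1 - 3*a
Q(N, E) = (7 + E)*(E + N)
o(r) = (1 - 2*r)² (o(r) = (r + (1 - 3*r))² = (1 - 2*r)²)
(-1953127 - 4105451)/(530222 + o(Q(40, 44))) = (-1953127 - 4105451)/(530222 + (-1 + 2*(44² + 7*44 + 7*40 + 44*40))²) = -6058578/(530222 + (-1 + 2*(1936 + 308 + 280 + 1760))²) = -6058578/(530222 + (-1 + 2*4284)²) = -6058578/(530222 + (-1 + 8568)²) = -6058578/(530222 + 8567²) = -6058578/(530222 + 73393489) = -6058578/73923711 = -6058578*1/73923711 = -2019526/24641237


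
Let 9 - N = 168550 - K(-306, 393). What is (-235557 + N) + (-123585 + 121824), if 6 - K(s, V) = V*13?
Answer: -410962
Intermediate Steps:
K(s, V) = 6 - 13*V (K(s, V) = 6 - V*13 = 6 - 13*V)
N = -173644 (N = 9 - (168550 - (6 - 13*393)) = 9 - (168550 - (6 - 5109)) = 9 - (168550 - 1*(-5103)) = 9 - (168550 + 5103) = 9 - 1*173653 = 9 - 173653 = -173644)
(-235557 + N) + (-123585 + 121824) = (-235557 - 173644) + (-123585 + 121824) = -409201 - 1761 = -410962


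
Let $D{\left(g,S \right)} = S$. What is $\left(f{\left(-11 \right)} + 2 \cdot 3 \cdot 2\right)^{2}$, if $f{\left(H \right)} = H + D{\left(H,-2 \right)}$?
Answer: $1$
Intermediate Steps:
$f{\left(H \right)} = -2 + H$ ($f{\left(H \right)} = H - 2 = -2 + H$)
$\left(f{\left(-11 \right)} + 2 \cdot 3 \cdot 2\right)^{2} = \left(\left(-2 - 11\right) + 2 \cdot 3 \cdot 2\right)^{2} = \left(-13 + 6 \cdot 2\right)^{2} = \left(-13 + 12\right)^{2} = \left(-1\right)^{2} = 1$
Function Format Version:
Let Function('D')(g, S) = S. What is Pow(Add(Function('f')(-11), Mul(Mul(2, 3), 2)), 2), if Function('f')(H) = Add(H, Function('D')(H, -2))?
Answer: 1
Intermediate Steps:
Function('f')(H) = Add(-2, H) (Function('f')(H) = Add(H, -2) = Add(-2, H))
Pow(Add(Function('f')(-11), Mul(Mul(2, 3), 2)), 2) = Pow(Add(Add(-2, -11), Mul(Mul(2, 3), 2)), 2) = Pow(Add(-13, Mul(6, 2)), 2) = Pow(Add(-13, 12), 2) = Pow(-1, 2) = 1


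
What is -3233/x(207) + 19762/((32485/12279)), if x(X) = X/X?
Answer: 137633593/32485 ≈ 4236.8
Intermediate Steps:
x(X) = 1
-3233/x(207) + 19762/((32485/12279)) = -3233/1 + 19762/((32485/12279)) = -3233*1 + 19762/((32485*(1/12279))) = -3233 + 19762/(32485/12279) = -3233 + 19762*(12279/32485) = -3233 + 242657598/32485 = 137633593/32485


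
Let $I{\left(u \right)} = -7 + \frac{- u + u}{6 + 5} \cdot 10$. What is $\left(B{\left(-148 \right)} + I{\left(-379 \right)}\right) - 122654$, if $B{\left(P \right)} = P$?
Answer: $-122809$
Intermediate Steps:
$I{\left(u \right)} = -7$ ($I{\left(u \right)} = -7 + \frac{0}{11} \cdot 10 = -7 + 0 \cdot \frac{1}{11} \cdot 10 = -7 + 0 \cdot 10 = -7 + 0 = -7$)
$\left(B{\left(-148 \right)} + I{\left(-379 \right)}\right) - 122654 = \left(-148 - 7\right) - 122654 = -155 - 122654 = -122809$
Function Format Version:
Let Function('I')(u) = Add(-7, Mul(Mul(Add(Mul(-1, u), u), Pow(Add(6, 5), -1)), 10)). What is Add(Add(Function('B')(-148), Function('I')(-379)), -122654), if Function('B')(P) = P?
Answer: -122809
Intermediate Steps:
Function('I')(u) = -7 (Function('I')(u) = Add(-7, Mul(Mul(0, Pow(11, -1)), 10)) = Add(-7, Mul(Mul(0, Rational(1, 11)), 10)) = Add(-7, Mul(0, 10)) = Add(-7, 0) = -7)
Add(Add(Function('B')(-148), Function('I')(-379)), -122654) = Add(Add(-148, -7), -122654) = Add(-155, -122654) = -122809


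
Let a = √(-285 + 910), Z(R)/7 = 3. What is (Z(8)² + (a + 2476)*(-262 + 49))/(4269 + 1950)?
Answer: -177424/2073 ≈ -85.588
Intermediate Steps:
Z(R) = 21 (Z(R) = 7*3 = 21)
a = 25 (a = √625 = 25)
(Z(8)² + (a + 2476)*(-262 + 49))/(4269 + 1950) = (21² + (25 + 2476)*(-262 + 49))/(4269 + 1950) = (441 + 2501*(-213))/6219 = (441 - 532713)*(1/6219) = -532272*1/6219 = -177424/2073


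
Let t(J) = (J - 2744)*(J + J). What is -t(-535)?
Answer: -3508530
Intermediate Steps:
t(J) = 2*J*(-2744 + J) (t(J) = (-2744 + J)*(2*J) = 2*J*(-2744 + J))
-t(-535) = -2*(-535)*(-2744 - 535) = -2*(-535)*(-3279) = -1*3508530 = -3508530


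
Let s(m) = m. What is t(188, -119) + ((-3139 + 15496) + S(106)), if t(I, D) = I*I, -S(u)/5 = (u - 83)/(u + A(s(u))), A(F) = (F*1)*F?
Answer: 541024627/11342 ≈ 47701.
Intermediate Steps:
A(F) = F**2 (A(F) = F*F = F**2)
S(u) = -5*(-83 + u)/(u + u**2) (S(u) = -5*(u - 83)/(u + u**2) = -5*(-83 + u)/(u + u**2))
t(I, D) = I**2
t(188, -119) + ((-3139 + 15496) + S(106)) = 188**2 + ((-3139 + 15496) + 5*(83 - 1*106)/(106*(1 + 106))) = 35344 + (12357 + 5*(1/106)*(83 - 106)/107) = 35344 + (12357 + 5*(1/106)*(1/107)*(-23)) = 35344 + (12357 - 115/11342) = 35344 + 140152979/11342 = 541024627/11342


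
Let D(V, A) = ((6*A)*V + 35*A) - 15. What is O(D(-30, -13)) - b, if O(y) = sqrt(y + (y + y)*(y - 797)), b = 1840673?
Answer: -1840673 + sqrt(4014890) ≈ -1.8387e+6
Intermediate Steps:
D(V, A) = -15 + 35*A + 6*A*V (D(V, A) = (6*A*V + 35*A) - 15 = (35*A + 6*A*V) - 15 = -15 + 35*A + 6*A*V)
O(y) = sqrt(y + 2*y*(-797 + y)) (O(y) = sqrt(y + (2*y)*(-797 + y)) = sqrt(y + 2*y*(-797 + y)))
O(D(-30, -13)) - b = sqrt((-15 + 35*(-13) + 6*(-13)*(-30))*(-1593 + 2*(-15 + 35*(-13) + 6*(-13)*(-30)))) - 1*1840673 = sqrt((-15 - 455 + 2340)*(-1593 + 2*(-15 - 455 + 2340))) - 1840673 = sqrt(1870*(-1593 + 2*1870)) - 1840673 = sqrt(1870*(-1593 + 3740)) - 1840673 = sqrt(1870*2147) - 1840673 = sqrt(4014890) - 1840673 = -1840673 + sqrt(4014890)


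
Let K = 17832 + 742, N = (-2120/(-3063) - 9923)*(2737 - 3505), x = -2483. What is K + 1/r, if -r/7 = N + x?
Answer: 1011257157366037/54444769967 ≈ 18574.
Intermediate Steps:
N = 7780359424/1021 (N = (-2120*(-1/3063) - 9923)*(-768) = (2120/3063 - 9923)*(-768) = -30392029/3063*(-768) = 7780359424/1021 ≈ 7.6203e+6)
r = -54444769967/1021 (r = -7*(7780359424/1021 - 2483) = -7*7777824281/1021 = -54444769967/1021 ≈ -5.3325e+7)
K = 18574
K + 1/r = 18574 + 1/(-54444769967/1021) = 18574 - 1021/54444769967 = 1011257157366037/54444769967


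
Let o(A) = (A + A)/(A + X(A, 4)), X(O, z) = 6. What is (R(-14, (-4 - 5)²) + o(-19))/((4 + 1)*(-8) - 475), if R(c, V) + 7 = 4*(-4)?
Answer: 261/6695 ≈ 0.038984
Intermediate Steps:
o(A) = 2*A/(6 + A) (o(A) = (A + A)/(A + 6) = (2*A)/(6 + A) = 2*A/(6 + A))
R(c, V) = -23 (R(c, V) = -7 + 4*(-4) = -7 - 16 = -23)
(R(-14, (-4 - 5)²) + o(-19))/((4 + 1)*(-8) - 475) = (-23 + 2*(-19)/(6 - 19))/((4 + 1)*(-8) - 475) = (-23 + 2*(-19)/(-13))/(5*(-8) - 475) = (-23 + 2*(-19)*(-1/13))/(-40 - 475) = (-23 + 38/13)/(-515) = -261/13*(-1/515) = 261/6695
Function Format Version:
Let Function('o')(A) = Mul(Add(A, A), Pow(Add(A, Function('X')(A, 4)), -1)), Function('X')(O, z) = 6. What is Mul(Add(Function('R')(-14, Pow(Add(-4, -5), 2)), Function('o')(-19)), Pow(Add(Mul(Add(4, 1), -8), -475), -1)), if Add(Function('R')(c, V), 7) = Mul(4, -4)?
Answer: Rational(261, 6695) ≈ 0.038984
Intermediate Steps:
Function('o')(A) = Mul(2, A, Pow(Add(6, A), -1)) (Function('o')(A) = Mul(Add(A, A), Pow(Add(A, 6), -1)) = Mul(Mul(2, A), Pow(Add(6, A), -1)) = Mul(2, A, Pow(Add(6, A), -1)))
Function('R')(c, V) = -23 (Function('R')(c, V) = Add(-7, Mul(4, -4)) = Add(-7, -16) = -23)
Mul(Add(Function('R')(-14, Pow(Add(-4, -5), 2)), Function('o')(-19)), Pow(Add(Mul(Add(4, 1), -8), -475), -1)) = Mul(Add(-23, Mul(2, -19, Pow(Add(6, -19), -1))), Pow(Add(Mul(Add(4, 1), -8), -475), -1)) = Mul(Add(-23, Mul(2, -19, Pow(-13, -1))), Pow(Add(Mul(5, -8), -475), -1)) = Mul(Add(-23, Mul(2, -19, Rational(-1, 13))), Pow(Add(-40, -475), -1)) = Mul(Add(-23, Rational(38, 13)), Pow(-515, -1)) = Mul(Rational(-261, 13), Rational(-1, 515)) = Rational(261, 6695)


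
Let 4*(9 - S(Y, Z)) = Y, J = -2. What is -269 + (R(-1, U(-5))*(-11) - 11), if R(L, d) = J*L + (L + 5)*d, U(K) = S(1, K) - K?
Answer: -907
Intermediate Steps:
S(Y, Z) = 9 - Y/4
U(K) = 35/4 - K (U(K) = (9 - ¼*1) - K = (9 - ¼) - K = 35/4 - K)
R(L, d) = -2*L + d*(5 + L) (R(L, d) = -2*L + (L + 5)*d = -2*L + (5 + L)*d = -2*L + d*(5 + L))
-269 + (R(-1, U(-5))*(-11) - 11) = -269 + ((-2*(-1) + 5*(35/4 - 1*(-5)) - (35/4 - 1*(-5)))*(-11) - 11) = -269 + ((2 + 5*(35/4 + 5) - (35/4 + 5))*(-11) - 11) = -269 + ((2 + 5*(55/4) - 1*55/4)*(-11) - 11) = -269 + ((2 + 275/4 - 55/4)*(-11) - 11) = -269 + (57*(-11) - 11) = -269 + (-627 - 11) = -269 - 638 = -907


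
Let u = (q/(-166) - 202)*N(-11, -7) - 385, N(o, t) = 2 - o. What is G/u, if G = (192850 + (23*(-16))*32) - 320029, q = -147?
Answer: 4613306/99583 ≈ 46.326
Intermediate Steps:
u = -497915/166 (u = (-147/(-166) - 202)*(2 - 1*(-11)) - 385 = (-147*(-1/166) - 202)*(2 + 11) - 385 = (147/166 - 202)*13 - 385 = -33385/166*13 - 385 = -434005/166 - 385 = -497915/166 ≈ -2999.5)
G = -138955 (G = (192850 - 368*32) - 320029 = (192850 - 11776) - 320029 = 181074 - 320029 = -138955)
G/u = -138955/(-497915/166) = -138955*(-166/497915) = 4613306/99583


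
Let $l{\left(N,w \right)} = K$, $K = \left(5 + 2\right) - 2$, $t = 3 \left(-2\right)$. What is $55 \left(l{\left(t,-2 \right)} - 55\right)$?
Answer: $-2750$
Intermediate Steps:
$t = -6$
$K = 5$ ($K = 7 - 2 = 5$)
$l{\left(N,w \right)} = 5$
$55 \left(l{\left(t,-2 \right)} - 55\right) = 55 \left(5 - 55\right) = 55 \left(-50\right) = -2750$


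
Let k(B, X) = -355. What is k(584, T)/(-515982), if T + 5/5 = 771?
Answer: 355/515982 ≈ 0.00068801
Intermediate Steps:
T = 770 (T = -1 + 771 = 770)
k(584, T)/(-515982) = -355/(-515982) = -355*(-1/515982) = 355/515982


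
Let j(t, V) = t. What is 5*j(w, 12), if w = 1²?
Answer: 5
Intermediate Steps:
w = 1
5*j(w, 12) = 5*1 = 5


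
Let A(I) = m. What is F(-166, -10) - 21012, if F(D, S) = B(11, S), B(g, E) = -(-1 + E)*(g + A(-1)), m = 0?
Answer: -20891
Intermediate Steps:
A(I) = 0
B(g, E) = -g*(-1 + E) (B(g, E) = -(-1 + E)*(g + 0) = -(-1 + E)*g = -g*(-1 + E))
F(D, S) = 11 - 11*S (F(D, S) = 11*(1 - S) = 11 - 11*S)
F(-166, -10) - 21012 = (11 - 11*(-10)) - 21012 = (11 + 110) - 21012 = 121 - 21012 = -20891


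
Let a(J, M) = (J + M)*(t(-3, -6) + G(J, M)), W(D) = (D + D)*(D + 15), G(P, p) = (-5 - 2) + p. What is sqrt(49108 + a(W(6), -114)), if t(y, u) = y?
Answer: 2*sqrt(7999) ≈ 178.87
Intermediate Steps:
G(P, p) = -7 + p
W(D) = 2*D*(15 + D) (W(D) = (2*D)*(15 + D) = 2*D*(15 + D))
a(J, M) = (-10 + M)*(J + M) (a(J, M) = (J + M)*(-3 + (-7 + M)) = (J + M)*(-10 + M) = (-10 + M)*(J + M))
sqrt(49108 + a(W(6), -114)) = sqrt(49108 + ((-114)**2 - 20*6*(15 + 6) - 10*(-114) + (2*6*(15 + 6))*(-114))) = sqrt(49108 + (12996 - 20*6*21 + 1140 + (2*6*21)*(-114))) = sqrt(49108 + (12996 - 10*252 + 1140 + 252*(-114))) = sqrt(49108 + (12996 - 2520 + 1140 - 28728)) = sqrt(49108 - 17112) = sqrt(31996) = 2*sqrt(7999)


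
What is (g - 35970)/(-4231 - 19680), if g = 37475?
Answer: -1505/23911 ≈ -0.062942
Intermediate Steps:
(g - 35970)/(-4231 - 19680) = (37475 - 35970)/(-4231 - 19680) = 1505/(-23911) = 1505*(-1/23911) = -1505/23911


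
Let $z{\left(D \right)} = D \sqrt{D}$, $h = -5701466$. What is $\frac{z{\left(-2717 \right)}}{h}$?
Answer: $\frac{2717 i \sqrt{2717}}{5701466} \approx 0.02484 i$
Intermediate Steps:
$z{\left(D \right)} = D^{\frac{3}{2}}$
$\frac{z{\left(-2717 \right)}}{h} = \frac{\left(-2717\right)^{\frac{3}{2}}}{-5701466} = - 2717 i \sqrt{2717} \left(- \frac{1}{5701466}\right) = \frac{2717 i \sqrt{2717}}{5701466}$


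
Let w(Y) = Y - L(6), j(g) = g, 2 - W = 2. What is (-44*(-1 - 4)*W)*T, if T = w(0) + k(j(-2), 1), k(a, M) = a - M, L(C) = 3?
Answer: 0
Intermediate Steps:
W = 0 (W = 2 - 1*2 = 2 - 2 = 0)
w(Y) = -3 + Y (w(Y) = Y - 1*3 = Y - 3 = -3 + Y)
T = -6 (T = (-3 + 0) + (-2 - 1*1) = -3 + (-2 - 1) = -3 - 3 = -6)
(-44*(-1 - 4)*W)*T = -44*(-1 - 4)*0*(-6) = -(-220)*0*(-6) = -44*0*(-6) = 0*(-6) = 0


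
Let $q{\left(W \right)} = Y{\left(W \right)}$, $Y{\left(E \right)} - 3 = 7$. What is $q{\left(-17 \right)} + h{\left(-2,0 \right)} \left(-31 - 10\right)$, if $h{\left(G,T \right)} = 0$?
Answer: $10$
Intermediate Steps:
$Y{\left(E \right)} = 10$ ($Y{\left(E \right)} = 3 + 7 = 10$)
$q{\left(W \right)} = 10$
$q{\left(-17 \right)} + h{\left(-2,0 \right)} \left(-31 - 10\right) = 10 + 0 \left(-31 - 10\right) = 10 + 0 \left(-41\right) = 10 + 0 = 10$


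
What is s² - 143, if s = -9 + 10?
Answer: -142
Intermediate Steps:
s = 1
s² - 143 = 1² - 143 = 1 - 143 = -142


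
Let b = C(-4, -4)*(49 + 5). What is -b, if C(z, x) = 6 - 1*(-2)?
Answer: -432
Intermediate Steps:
C(z, x) = 8 (C(z, x) = 6 + 2 = 8)
b = 432 (b = 8*(49 + 5) = 8*54 = 432)
-b = -1*432 = -432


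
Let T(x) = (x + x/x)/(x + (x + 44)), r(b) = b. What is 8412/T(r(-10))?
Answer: -22432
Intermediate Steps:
T(x) = (1 + x)/(44 + 2*x) (T(x) = (x + 1)/(x + (44 + x)) = (1 + x)/(44 + 2*x))
8412/T(r(-10)) = 8412/(((1 - 10)/(2*(22 - 10)))) = 8412/(((½)*(-9)/12)) = 8412/(((½)*(1/12)*(-9))) = 8412/(-3/8) = 8412*(-8/3) = -22432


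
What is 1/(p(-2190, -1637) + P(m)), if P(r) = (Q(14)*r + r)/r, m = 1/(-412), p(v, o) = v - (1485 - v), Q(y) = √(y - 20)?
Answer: -2932/17193251 - I*√6/34386502 ≈ -0.00017053 - 7.1234e-8*I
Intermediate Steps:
Q(y) = √(-20 + y)
p(v, o) = -1485 + 2*v (p(v, o) = v + (-1485 + v) = -1485 + 2*v)
m = -1/412 ≈ -0.0024272
P(r) = (r + I*r*√6)/r (P(r) = (√(-20 + 14)*r + r)/r = (√(-6)*r + r)/r = ((I*√6)*r + r)/r = (I*r*√6 + r)/r = (r + I*r*√6)/r)
1/(p(-2190, -1637) + P(m)) = 1/((-1485 + 2*(-2190)) + (1 + I*√6)) = 1/((-1485 - 4380) + (1 + I*√6)) = 1/(-5865 + (1 + I*√6)) = 1/(-5864 + I*√6)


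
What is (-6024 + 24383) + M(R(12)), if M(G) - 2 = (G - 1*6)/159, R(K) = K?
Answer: 973135/53 ≈ 18361.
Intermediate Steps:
M(G) = 104/53 + G/159 (M(G) = 2 + (G - 1*6)/159 = 2 + (G - 6)*(1/159) = 2 + (-6 + G)*(1/159) = 2 + (-2/53 + G/159) = 104/53 + G/159)
(-6024 + 24383) + M(R(12)) = (-6024 + 24383) + (104/53 + (1/159)*12) = 18359 + (104/53 + 4/53) = 18359 + 108/53 = 973135/53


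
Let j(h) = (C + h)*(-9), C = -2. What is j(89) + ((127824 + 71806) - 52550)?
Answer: 146297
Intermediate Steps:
j(h) = 18 - 9*h (j(h) = (-2 + h)*(-9) = 18 - 9*h)
j(89) + ((127824 + 71806) - 52550) = (18 - 9*89) + ((127824 + 71806) - 52550) = (18 - 801) + (199630 - 52550) = -783 + 147080 = 146297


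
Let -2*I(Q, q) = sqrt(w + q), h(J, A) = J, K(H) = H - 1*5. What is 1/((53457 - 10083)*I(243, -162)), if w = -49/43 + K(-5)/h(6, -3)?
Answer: I*sqrt(685635)/230532810 ≈ 3.5918e-6*I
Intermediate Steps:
K(H) = -5 + H (K(H) = H - 5 = -5 + H)
w = -362/129 (w = -49/43 + (-5 - 5)/6 = -49*1/43 - 10*1/6 = -49/43 - 5/3 = -362/129 ≈ -2.8062)
I(Q, q) = -sqrt(-362/129 + q)/2
1/((53457 - 10083)*I(243, -162)) = 1/((53457 - 10083)*((-sqrt(-46698 + 16641*(-162))/258))) = 1/(43374*((-sqrt(-46698 - 2695842)/258))) = 1/(43374*((-I*sqrt(685635)/129))) = (I*sqrt(685635)/5315)/43374 = I*sqrt(685635)/230532810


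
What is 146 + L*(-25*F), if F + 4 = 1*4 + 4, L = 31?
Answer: -2954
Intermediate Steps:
F = 4 (F = -4 + (1*4 + 4) = -4 + (4 + 4) = -4 + 8 = 4)
146 + L*(-25*F) = 146 + 31*(-25*4) = 146 + 31*(-100) = 146 - 3100 = -2954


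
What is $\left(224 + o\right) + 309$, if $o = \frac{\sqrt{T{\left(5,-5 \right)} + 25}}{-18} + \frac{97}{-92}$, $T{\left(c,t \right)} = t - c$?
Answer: $\frac{48939}{92} - \frac{\sqrt{15}}{18} \approx 531.73$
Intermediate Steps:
$o = - \frac{97}{92} - \frac{\sqrt{15}}{18}$ ($o = \frac{\sqrt{\left(-5 - 5\right) + 25}}{-18} + \frac{97}{-92} = \sqrt{\left(-5 - 5\right) + 25} \left(- \frac{1}{18}\right) + 97 \left(- \frac{1}{92}\right) = \sqrt{-10 + 25} \left(- \frac{1}{18}\right) - \frac{97}{92} = \sqrt{15} \left(- \frac{1}{18}\right) - \frac{97}{92} = - \frac{\sqrt{15}}{18} - \frac{97}{92} = - \frac{97}{92} - \frac{\sqrt{15}}{18} \approx -1.2695$)
$\left(224 + o\right) + 309 = \left(224 - \left(\frac{97}{92} + \frac{\sqrt{15}}{18}\right)\right) + 309 = \left(\frac{20511}{92} - \frac{\sqrt{15}}{18}\right) + 309 = \frac{48939}{92} - \frac{\sqrt{15}}{18}$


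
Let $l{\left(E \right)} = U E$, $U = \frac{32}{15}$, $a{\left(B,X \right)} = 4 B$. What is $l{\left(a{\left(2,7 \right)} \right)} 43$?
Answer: $\frac{11008}{15} \approx 733.87$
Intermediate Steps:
$U = \frac{32}{15}$ ($U = 32 \cdot \frac{1}{15} = \frac{32}{15} \approx 2.1333$)
$l{\left(E \right)} = \frac{32 E}{15}$
$l{\left(a{\left(2,7 \right)} \right)} 43 = \frac{32 \cdot 4 \cdot 2}{15} \cdot 43 = \frac{32}{15} \cdot 8 \cdot 43 = \frac{256}{15} \cdot 43 = \frac{11008}{15}$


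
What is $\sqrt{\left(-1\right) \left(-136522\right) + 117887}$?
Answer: $\sqrt{254409} \approx 504.39$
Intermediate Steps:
$\sqrt{\left(-1\right) \left(-136522\right) + 117887} = \sqrt{136522 + 117887} = \sqrt{254409}$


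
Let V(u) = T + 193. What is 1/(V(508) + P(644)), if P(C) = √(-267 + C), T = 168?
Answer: 361/129944 - √377/129944 ≈ 0.0026287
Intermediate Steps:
V(u) = 361 (V(u) = 168 + 193 = 361)
1/(V(508) + P(644)) = 1/(361 + √(-267 + 644)) = 1/(361 + √377)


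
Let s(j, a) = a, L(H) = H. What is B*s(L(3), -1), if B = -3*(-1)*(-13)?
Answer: 39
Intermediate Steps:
B = -39 (B = 3*(-13) = -39)
B*s(L(3), -1) = -39*(-1) = 39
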